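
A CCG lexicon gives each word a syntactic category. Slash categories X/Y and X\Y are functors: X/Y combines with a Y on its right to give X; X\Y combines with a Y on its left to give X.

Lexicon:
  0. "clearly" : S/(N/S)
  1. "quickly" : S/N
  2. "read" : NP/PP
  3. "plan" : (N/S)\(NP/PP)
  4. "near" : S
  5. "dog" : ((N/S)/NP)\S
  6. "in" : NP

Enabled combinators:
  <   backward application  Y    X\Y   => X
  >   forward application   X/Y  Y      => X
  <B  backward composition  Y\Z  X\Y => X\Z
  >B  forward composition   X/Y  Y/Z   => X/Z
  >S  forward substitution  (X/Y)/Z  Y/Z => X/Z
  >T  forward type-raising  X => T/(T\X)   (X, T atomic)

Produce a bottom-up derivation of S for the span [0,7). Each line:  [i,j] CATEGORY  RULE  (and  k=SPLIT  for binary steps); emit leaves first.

[0,7] S   >
  [0,1] "clearly" : S/(N/S)
  [1,7] N/S   >
    [1,6] (N/S)/NP   <
      [1,5] S   >
        [1,2] "quickly" : S/N
        [2,5] N   >
          [2,4] N/S   <
            [2,3] "read" : NP/PP
            [3,4] "plan" : (N/S)\(NP/PP)
          [4,5] "near" : S
      [5,6] "dog" : ((N/S)/NP)\S
    [6,7] "in" : NP

[0,1] S/(N/S)  lex  "clearly"
[1,2] S/N  lex  "quickly"
[2,3] NP/PP  lex  "read"
[3,4] (N/S)\(NP/PP)  lex  "plan"
[2,4] N/S  <  k=3
[4,5] S  lex  "near"
[2,5] N  >  k=4
[1,5] S  >  k=2
[5,6] ((N/S)/NP)\S  lex  "dog"
[1,6] (N/S)/NP  <  k=5
[6,7] NP  lex  "in"
[1,7] N/S  >  k=6
[0,7] S  >  k=1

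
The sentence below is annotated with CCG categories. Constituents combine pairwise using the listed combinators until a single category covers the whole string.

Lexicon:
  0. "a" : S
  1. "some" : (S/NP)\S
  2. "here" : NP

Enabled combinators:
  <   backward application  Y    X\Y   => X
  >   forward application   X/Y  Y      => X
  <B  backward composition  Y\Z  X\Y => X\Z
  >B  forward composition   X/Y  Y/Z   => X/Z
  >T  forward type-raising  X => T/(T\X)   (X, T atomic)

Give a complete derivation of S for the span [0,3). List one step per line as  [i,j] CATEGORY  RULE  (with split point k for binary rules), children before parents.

[0,1] S  lex  "a"
[1,2] (S/NP)\S  lex  "some"
[0,2] S/NP  <  k=1
[2,3] NP  lex  "here"
[0,3] S  >  k=2

[0,3] S   >
  [0,2] S/NP   <
    [0,1] "a" : S
    [1,2] "some" : (S/NP)\S
  [2,3] "here" : NP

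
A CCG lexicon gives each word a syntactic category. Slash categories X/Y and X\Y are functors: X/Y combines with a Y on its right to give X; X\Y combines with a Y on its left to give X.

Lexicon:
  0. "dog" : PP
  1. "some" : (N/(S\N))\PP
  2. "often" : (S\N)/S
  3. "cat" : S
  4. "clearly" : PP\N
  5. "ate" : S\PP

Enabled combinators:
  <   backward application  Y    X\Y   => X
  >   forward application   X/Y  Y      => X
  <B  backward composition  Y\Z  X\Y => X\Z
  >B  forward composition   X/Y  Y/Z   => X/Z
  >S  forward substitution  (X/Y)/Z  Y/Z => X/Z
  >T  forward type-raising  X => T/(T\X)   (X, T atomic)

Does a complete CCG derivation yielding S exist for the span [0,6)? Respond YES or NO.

[0,6] S   <
  [0,4] N   >
    [0,3] N/S   >B
      [0,2] N/(S\N)   <
        [0,1] "dog" : PP
        [1,2] "some" : (N/(S\N))\PP
      [2,3] "often" : (S\N)/S
    [3,4] "cat" : S
  [4,6] S\N   <B
    [4,5] "clearly" : PP\N
    [5,6] "ate" : S\PP

YES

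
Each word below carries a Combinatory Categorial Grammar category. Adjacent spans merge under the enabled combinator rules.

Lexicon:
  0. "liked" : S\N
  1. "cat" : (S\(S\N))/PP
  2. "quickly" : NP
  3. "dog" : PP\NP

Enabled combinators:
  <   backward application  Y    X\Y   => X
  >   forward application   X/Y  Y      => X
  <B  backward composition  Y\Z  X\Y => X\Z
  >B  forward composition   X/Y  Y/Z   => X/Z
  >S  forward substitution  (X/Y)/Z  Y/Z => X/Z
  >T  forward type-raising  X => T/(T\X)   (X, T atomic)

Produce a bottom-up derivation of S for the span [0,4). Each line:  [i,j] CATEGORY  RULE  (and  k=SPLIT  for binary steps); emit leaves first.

[0,1] S\N  lex  "liked"
[1,2] (S\(S\N))/PP  lex  "cat"
[2,3] NP  lex  "quickly"
[3,4] PP\NP  lex  "dog"
[2,4] PP  <  k=3
[1,4] S\(S\N)  >  k=2
[0,4] S  <  k=1

[0,4] S   <
  [0,1] "liked" : S\N
  [1,4] S\(S\N)   >
    [1,2] "cat" : (S\(S\N))/PP
    [2,4] PP   <
      [2,3] "quickly" : NP
      [3,4] "dog" : PP\NP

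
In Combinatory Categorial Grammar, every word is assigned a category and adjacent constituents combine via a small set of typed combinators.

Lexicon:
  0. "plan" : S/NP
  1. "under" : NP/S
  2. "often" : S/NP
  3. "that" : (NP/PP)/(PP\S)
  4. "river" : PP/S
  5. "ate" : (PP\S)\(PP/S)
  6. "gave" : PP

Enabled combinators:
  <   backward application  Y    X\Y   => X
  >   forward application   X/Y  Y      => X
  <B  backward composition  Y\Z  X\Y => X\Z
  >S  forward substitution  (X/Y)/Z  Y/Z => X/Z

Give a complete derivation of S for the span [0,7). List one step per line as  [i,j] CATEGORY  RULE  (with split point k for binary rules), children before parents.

[0,1] S/NP  lex  "plan"
[1,2] NP/S  lex  "under"
[2,3] S/NP  lex  "often"
[3,4] (NP/PP)/(PP\S)  lex  "that"
[4,5] PP/S  lex  "river"
[5,6] (PP\S)\(PP/S)  lex  "ate"
[4,6] PP\S  <  k=5
[3,6] NP/PP  >  k=4
[6,7] PP  lex  "gave"
[3,7] NP  >  k=6
[2,7] S  >  k=3
[1,7] NP  >  k=2
[0,7] S  >  k=1

[0,7] S   >
  [0,1] "plan" : S/NP
  [1,7] NP   >
    [1,2] "under" : NP/S
    [2,7] S   >
      [2,3] "often" : S/NP
      [3,7] NP   >
        [3,6] NP/PP   >
          [3,4] "that" : (NP/PP)/(PP\S)
          [4,6] PP\S   <
            [4,5] "river" : PP/S
            [5,6] "ate" : (PP\S)\(PP/S)
        [6,7] "gave" : PP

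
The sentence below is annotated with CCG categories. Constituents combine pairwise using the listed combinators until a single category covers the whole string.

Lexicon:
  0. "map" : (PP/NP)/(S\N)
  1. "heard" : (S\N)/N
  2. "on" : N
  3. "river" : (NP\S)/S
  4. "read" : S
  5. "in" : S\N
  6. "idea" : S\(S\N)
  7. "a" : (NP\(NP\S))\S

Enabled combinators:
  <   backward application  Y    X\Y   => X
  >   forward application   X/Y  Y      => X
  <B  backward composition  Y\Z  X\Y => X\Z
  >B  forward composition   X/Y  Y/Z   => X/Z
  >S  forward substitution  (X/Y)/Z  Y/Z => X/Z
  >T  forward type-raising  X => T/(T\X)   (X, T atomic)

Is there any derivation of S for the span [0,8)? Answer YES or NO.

(PP/NP)/(S\N) (S\N)/N N (NP\S)/S S S\N S\(S\N) (NP\(NP\S))\S
CKY chart[0,8] = {N/(N\PP), NP/(NP\PP), PP, PP/(NP\NP), PP/(PP\PP), S/(S\PP)}; S ∉ chart

NO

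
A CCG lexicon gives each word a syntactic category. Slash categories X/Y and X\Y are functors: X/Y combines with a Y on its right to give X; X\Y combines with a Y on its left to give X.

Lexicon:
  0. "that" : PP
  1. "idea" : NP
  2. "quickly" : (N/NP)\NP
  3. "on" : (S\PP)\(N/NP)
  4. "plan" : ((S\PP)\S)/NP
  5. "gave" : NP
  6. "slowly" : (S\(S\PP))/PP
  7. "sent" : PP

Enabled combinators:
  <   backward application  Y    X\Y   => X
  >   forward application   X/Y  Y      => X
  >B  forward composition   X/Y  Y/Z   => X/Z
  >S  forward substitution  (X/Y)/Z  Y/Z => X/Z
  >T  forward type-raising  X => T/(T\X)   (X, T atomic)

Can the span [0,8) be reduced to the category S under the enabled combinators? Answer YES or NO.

YES

[0,8] S   <
  [0,6] S\PP   <
    [0,4] S   <
      [0,1] "that" : PP
      [1,4] S\PP   <
        [1,3] N/NP   <
          [1,2] "idea" : NP
          [2,3] "quickly" : (N/NP)\NP
        [3,4] "on" : (S\PP)\(N/NP)
    [4,6] (S\PP)\S   >
      [4,5] "plan" : ((S\PP)\S)/NP
      [5,6] "gave" : NP
  [6,8] S\(S\PP)   >
    [6,7] "slowly" : (S\(S\PP))/PP
    [7,8] "sent" : PP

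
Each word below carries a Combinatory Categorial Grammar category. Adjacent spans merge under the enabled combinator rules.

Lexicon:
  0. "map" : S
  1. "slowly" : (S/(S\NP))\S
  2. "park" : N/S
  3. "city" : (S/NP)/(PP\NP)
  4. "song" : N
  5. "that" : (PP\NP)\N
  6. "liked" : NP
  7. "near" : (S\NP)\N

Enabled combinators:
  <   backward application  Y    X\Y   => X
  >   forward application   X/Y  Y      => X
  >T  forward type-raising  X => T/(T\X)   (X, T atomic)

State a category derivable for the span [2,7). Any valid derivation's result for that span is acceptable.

[0,8] S   >
  [0,2] S/(S\NP)   <
    [0,1] "map" : S
    [1,2] "slowly" : (S/(S\NP))\S
  [2,8] S\NP   <
    [2,7] N   >
      [2,3] "park" : N/S
      [3,7] S   >
        [3,6] S/NP   >
          [3,4] "city" : (S/NP)/(PP\NP)
          [4,6] PP\NP   <
            [4,5] "song" : N
            [5,6] "that" : (PP\NP)\N
        [6,7] "liked" : NP
    [7,8] "near" : (S\NP)\N

N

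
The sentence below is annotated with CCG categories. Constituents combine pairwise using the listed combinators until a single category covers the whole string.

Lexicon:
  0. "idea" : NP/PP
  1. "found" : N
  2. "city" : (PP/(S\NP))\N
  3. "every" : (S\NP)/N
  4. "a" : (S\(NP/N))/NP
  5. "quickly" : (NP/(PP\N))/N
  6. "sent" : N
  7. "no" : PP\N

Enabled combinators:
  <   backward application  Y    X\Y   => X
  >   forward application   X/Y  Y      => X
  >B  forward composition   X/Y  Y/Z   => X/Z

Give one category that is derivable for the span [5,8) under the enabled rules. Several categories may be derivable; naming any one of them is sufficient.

[0,8] S   <
  [0,4] NP/N   >B
    [0,1] "idea" : NP/PP
    [1,4] PP/N   >B
      [1,3] PP/(S\NP)   <
        [1,2] "found" : N
        [2,3] "city" : (PP/(S\NP))\N
      [3,4] "every" : (S\NP)/N
  [4,8] S\(NP/N)   >
    [4,5] "a" : (S\(NP/N))/NP
    [5,8] NP   >
      [5,7] NP/(PP\N)   >
        [5,6] "quickly" : (NP/(PP\N))/N
        [6,7] "sent" : N
      [7,8] "no" : PP\N

NP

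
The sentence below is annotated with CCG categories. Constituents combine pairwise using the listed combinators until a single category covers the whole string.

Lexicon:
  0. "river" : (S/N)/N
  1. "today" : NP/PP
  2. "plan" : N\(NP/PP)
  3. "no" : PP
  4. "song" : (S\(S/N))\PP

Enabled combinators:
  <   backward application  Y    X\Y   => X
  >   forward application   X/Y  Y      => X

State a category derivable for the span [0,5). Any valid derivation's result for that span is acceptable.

[0,5] S   <
  [0,3] S/N   >
    [0,1] "river" : (S/N)/N
    [1,3] N   <
      [1,2] "today" : NP/PP
      [2,3] "plan" : N\(NP/PP)
  [3,5] S\(S/N)   <
    [3,4] "no" : PP
    [4,5] "song" : (S\(S/N))\PP

S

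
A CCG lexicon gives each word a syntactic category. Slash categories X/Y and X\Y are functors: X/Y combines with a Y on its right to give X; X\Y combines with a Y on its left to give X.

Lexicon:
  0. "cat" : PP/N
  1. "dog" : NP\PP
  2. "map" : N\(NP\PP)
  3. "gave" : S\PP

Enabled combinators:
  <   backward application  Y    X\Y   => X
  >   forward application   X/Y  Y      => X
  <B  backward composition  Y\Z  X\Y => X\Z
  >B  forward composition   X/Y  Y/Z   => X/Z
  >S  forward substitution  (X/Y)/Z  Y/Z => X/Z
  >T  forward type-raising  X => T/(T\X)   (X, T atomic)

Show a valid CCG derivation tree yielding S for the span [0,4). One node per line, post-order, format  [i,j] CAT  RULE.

[0,1] PP/N  lex  "cat"
[1,2] NP\PP  lex  "dog"
[2,3] N\(NP\PP)  lex  "map"
[1,3] N  <  k=2
[0,3] PP  >  k=1
[3,4] S\PP  lex  "gave"
[0,4] S  <  k=3

[0,4] S   <
  [0,3] PP   >
    [0,1] "cat" : PP/N
    [1,3] N   <
      [1,2] "dog" : NP\PP
      [2,3] "map" : N\(NP\PP)
  [3,4] "gave" : S\PP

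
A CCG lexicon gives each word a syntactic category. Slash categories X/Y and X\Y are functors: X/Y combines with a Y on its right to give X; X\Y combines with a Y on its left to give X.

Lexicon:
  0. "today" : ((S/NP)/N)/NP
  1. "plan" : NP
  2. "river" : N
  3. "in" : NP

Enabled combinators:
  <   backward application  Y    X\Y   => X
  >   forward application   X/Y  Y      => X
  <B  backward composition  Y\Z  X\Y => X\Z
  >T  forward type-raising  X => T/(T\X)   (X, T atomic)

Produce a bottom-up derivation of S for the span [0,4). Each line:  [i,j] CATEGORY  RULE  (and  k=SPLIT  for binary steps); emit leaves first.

[0,1] ((S/NP)/N)/NP  lex  "today"
[1,2] NP  lex  "plan"
[0,2] (S/NP)/N  >  k=1
[2,3] N  lex  "river"
[0,3] S/NP  >  k=2
[3,4] NP  lex  "in"
[0,4] S  >  k=3

[0,4] S   >
  [0,3] S/NP   >
    [0,2] (S/NP)/N   >
      [0,1] "today" : ((S/NP)/N)/NP
      [1,2] "plan" : NP
    [2,3] "river" : N
  [3,4] "in" : NP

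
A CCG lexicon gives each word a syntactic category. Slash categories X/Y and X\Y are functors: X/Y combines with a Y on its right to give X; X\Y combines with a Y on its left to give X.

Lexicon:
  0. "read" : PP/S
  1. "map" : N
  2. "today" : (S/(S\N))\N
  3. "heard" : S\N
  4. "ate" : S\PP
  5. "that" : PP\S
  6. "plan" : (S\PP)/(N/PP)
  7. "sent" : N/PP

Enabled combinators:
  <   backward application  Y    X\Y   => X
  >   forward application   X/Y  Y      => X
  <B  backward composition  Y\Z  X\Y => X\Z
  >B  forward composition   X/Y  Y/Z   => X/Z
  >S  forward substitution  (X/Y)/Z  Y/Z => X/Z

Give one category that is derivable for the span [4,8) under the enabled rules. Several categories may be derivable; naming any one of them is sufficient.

[0,8] S   <
  [0,4] PP   >
    [0,1] "read" : PP/S
    [1,4] S   >
      [1,3] S/(S\N)   <
        [1,2] "map" : N
        [2,3] "today" : (S/(S\N))\N
      [3,4] "heard" : S\N
  [4,8] S\PP   <B
    [4,5] "ate" : S\PP
    [5,8] S\S   <B
      [5,6] "that" : PP\S
      [6,8] S\PP   >
        [6,7] "plan" : (S\PP)/(N/PP)
        [7,8] "sent" : N/PP

S\PP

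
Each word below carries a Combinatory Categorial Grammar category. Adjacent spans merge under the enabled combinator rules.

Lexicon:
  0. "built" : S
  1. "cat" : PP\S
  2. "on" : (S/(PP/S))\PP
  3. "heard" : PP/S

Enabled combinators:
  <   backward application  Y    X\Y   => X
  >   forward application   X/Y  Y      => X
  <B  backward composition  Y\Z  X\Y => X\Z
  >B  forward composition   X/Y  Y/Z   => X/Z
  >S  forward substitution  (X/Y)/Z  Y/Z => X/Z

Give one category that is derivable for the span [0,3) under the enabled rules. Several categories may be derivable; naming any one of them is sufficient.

S/(PP/S)

[0,4] S   >
  [0,3] S/(PP/S)   <
    [0,2] PP   <
      [0,1] "built" : S
      [1,2] "cat" : PP\S
    [2,3] "on" : (S/(PP/S))\PP
  [3,4] "heard" : PP/S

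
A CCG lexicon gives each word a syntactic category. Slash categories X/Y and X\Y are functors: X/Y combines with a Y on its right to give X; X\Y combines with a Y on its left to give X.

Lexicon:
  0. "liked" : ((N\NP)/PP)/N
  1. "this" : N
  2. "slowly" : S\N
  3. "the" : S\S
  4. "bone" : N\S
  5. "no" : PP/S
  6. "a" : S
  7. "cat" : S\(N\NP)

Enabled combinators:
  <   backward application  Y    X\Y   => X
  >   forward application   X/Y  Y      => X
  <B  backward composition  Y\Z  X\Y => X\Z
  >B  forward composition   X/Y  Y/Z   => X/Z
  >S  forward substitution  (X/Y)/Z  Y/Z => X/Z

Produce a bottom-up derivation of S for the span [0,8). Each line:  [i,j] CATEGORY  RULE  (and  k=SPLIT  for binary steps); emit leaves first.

[0,1] ((N\NP)/PP)/N  lex  "liked"
[1,2] N  lex  "this"
[2,3] S\N  lex  "slowly"
[3,4] S\S  lex  "the"
[2,4] S\N  <B  k=3
[1,4] S  <  k=2
[4,5] N\S  lex  "bone"
[1,5] N  <  k=4
[0,5] (N\NP)/PP  >  k=1
[5,6] PP/S  lex  "no"
[6,7] S  lex  "a"
[5,7] PP  >  k=6
[0,7] N\NP  >  k=5
[7,8] S\(N\NP)  lex  "cat"
[0,8] S  <  k=7

[0,8] S   <
  [0,7] N\NP   >
    [0,5] (N\NP)/PP   >
      [0,1] "liked" : ((N\NP)/PP)/N
      [1,5] N   <
        [1,4] S   <
          [1,2] "this" : N
          [2,4] S\N   <B
            [2,3] "slowly" : S\N
            [3,4] "the" : S\S
        [4,5] "bone" : N\S
    [5,7] PP   >
      [5,6] "no" : PP/S
      [6,7] "a" : S
  [7,8] "cat" : S\(N\NP)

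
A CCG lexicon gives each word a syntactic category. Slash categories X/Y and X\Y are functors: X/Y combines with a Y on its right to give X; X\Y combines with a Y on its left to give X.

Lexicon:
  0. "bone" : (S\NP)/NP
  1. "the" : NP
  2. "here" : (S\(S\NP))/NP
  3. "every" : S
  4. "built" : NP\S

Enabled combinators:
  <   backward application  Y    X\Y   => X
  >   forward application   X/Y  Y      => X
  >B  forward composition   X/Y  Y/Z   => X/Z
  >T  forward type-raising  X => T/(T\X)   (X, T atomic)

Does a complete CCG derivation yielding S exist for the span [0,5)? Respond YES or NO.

YES

[0,5] S   <
  [0,2] S\NP   >
    [0,1] "bone" : (S\NP)/NP
    [1,2] "the" : NP
  [2,5] S\(S\NP)   >
    [2,3] "here" : (S\(S\NP))/NP
    [3,5] NP   >
      [3,4] NP/(NP\S)   >T
        [3,4] "every" : S
      [4,5] "built" : NP\S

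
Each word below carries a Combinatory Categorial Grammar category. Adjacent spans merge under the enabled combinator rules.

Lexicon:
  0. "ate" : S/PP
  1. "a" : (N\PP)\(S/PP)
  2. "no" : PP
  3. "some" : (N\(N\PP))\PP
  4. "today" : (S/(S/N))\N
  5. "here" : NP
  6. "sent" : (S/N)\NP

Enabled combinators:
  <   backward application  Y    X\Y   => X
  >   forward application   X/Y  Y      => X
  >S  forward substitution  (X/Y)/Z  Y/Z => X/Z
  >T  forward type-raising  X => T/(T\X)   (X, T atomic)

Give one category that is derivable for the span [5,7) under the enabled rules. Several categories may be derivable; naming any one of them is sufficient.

S/N

[0,7] S   >
  [0,5] S/(S/N)   <
    [0,4] N   <
      [0,2] N\PP   <
        [0,1] "ate" : S/PP
        [1,2] "a" : (N\PP)\(S/PP)
      [2,4] N\(N\PP)   <
        [2,3] "no" : PP
        [3,4] "some" : (N\(N\PP))\PP
    [4,5] "today" : (S/(S/N))\N
  [5,7] S/N   <
    [5,6] "here" : NP
    [6,7] "sent" : (S/N)\NP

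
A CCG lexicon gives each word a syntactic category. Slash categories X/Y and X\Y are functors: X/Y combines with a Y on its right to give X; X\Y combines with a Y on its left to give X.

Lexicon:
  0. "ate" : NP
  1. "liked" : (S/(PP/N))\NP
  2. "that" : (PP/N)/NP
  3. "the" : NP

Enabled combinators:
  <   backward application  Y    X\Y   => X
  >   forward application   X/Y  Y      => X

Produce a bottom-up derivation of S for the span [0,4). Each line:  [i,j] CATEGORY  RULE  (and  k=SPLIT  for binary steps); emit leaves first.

[0,4] S   >
  [0,2] S/(PP/N)   <
    [0,1] "ate" : NP
    [1,2] "liked" : (S/(PP/N))\NP
  [2,4] PP/N   >
    [2,3] "that" : (PP/N)/NP
    [3,4] "the" : NP

[0,1] NP  lex  "ate"
[1,2] (S/(PP/N))\NP  lex  "liked"
[0,2] S/(PP/N)  <  k=1
[2,3] (PP/N)/NP  lex  "that"
[3,4] NP  lex  "the"
[2,4] PP/N  >  k=3
[0,4] S  >  k=2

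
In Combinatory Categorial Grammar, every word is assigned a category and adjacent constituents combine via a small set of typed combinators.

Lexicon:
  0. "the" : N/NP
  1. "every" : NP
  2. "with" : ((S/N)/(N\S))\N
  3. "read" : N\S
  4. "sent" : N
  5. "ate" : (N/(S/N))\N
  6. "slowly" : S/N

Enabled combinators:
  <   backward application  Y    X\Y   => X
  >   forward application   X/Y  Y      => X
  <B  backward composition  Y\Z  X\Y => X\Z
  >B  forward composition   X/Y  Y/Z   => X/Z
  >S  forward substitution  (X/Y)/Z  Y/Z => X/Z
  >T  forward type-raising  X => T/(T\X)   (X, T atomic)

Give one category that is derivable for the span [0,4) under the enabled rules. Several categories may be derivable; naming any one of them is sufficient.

S/N

[0,7] S   >
  [0,4] S/N   >
    [0,3] (S/N)/(N\S)   <
      [0,2] N   >
        [0,1] "the" : N/NP
        [1,2] "every" : NP
      [2,3] "with" : ((S/N)/(N\S))\N
    [3,4] "read" : N\S
  [4,7] N   >
    [4,6] N/(S/N)   <
      [4,5] "sent" : N
      [5,6] "ate" : (N/(S/N))\N
    [6,7] "slowly" : S/N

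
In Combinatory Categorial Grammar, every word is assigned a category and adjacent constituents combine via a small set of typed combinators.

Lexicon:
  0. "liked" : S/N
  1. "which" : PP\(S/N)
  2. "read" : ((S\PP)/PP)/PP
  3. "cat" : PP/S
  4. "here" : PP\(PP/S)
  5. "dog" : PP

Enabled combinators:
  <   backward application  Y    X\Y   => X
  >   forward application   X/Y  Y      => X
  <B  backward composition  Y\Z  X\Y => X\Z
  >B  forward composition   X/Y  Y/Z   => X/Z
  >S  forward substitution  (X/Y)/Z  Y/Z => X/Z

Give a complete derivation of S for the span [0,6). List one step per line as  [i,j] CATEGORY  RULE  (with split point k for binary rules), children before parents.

[0,6] S   <
  [0,2] PP   <
    [0,1] "liked" : S/N
    [1,2] "which" : PP\(S/N)
  [2,6] S\PP   >
    [2,5] (S\PP)/PP   >
      [2,3] "read" : ((S\PP)/PP)/PP
      [3,5] PP   <
        [3,4] "cat" : PP/S
        [4,5] "here" : PP\(PP/S)
    [5,6] "dog" : PP

[0,1] S/N  lex  "liked"
[1,2] PP\(S/N)  lex  "which"
[0,2] PP  <  k=1
[2,3] ((S\PP)/PP)/PP  lex  "read"
[3,4] PP/S  lex  "cat"
[4,5] PP\(PP/S)  lex  "here"
[3,5] PP  <  k=4
[2,5] (S\PP)/PP  >  k=3
[5,6] PP  lex  "dog"
[2,6] S\PP  >  k=5
[0,6] S  <  k=2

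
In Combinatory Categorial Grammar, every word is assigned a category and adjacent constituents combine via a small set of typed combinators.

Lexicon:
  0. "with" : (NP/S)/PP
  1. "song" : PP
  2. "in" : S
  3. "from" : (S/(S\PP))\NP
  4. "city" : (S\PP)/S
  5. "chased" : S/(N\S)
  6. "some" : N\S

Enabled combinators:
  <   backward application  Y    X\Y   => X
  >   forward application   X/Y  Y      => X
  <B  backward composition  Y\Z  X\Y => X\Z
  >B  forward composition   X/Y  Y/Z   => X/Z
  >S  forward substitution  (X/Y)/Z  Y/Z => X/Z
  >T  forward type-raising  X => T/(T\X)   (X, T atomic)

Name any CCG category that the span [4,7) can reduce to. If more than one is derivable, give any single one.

S\PP

[0,7] S   >
  [0,4] S/(S\PP)   <
    [0,3] NP   >
      [0,2] NP/S   >
        [0,1] "with" : (NP/S)/PP
        [1,2] "song" : PP
      [2,3] "in" : S
    [3,4] "from" : (S/(S\PP))\NP
  [4,7] S\PP   >
    [4,5] "city" : (S\PP)/S
    [5,7] S   >
      [5,6] "chased" : S/(N\S)
      [6,7] "some" : N\S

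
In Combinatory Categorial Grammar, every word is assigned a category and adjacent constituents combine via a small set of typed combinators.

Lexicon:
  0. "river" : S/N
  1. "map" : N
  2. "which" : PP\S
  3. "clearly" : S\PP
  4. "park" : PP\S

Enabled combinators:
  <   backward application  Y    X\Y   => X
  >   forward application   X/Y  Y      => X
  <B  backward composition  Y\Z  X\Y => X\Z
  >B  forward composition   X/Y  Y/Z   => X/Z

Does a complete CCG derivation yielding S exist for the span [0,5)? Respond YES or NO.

NO

S/N N PP\S S\PP PP\S
CKY chart[0,5] = {PP}; S ∉ chart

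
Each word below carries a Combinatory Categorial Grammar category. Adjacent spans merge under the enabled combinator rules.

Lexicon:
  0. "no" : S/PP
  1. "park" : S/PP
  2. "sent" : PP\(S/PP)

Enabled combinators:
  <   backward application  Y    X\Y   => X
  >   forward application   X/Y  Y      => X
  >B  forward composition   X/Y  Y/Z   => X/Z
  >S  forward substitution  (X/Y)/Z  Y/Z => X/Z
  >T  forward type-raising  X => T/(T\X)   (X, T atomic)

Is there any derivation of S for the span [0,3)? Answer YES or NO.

YES

[0,3] S   >
  [0,1] "no" : S/PP
  [1,3] PP   <
    [1,2] "park" : S/PP
    [2,3] "sent" : PP\(S/PP)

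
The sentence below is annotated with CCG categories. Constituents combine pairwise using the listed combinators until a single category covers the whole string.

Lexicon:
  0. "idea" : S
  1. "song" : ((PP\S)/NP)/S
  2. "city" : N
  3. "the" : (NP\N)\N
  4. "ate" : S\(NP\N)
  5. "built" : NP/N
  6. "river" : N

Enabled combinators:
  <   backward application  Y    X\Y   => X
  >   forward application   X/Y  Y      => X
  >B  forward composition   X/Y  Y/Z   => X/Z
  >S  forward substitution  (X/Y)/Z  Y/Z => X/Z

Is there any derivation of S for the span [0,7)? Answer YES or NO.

S ((PP\S)/NP)/S N (NP\N)\N S\(NP\N) NP/N N
CKY chart[0,7] = {PP}; S ∉ chart

NO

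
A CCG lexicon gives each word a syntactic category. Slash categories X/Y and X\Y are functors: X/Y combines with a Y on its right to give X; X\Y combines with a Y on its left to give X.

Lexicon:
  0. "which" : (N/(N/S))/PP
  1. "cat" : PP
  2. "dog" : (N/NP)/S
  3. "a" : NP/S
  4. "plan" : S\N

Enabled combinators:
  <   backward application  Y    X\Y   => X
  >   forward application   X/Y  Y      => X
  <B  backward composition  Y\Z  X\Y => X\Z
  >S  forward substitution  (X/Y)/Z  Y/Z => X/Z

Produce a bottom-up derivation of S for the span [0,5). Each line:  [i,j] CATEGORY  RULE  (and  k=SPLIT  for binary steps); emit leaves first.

[0,5] S   <
  [0,4] N   >
    [0,2] N/(N/S)   >
      [0,1] "which" : (N/(N/S))/PP
      [1,2] "cat" : PP
    [2,4] N/S   >S
      [2,3] "dog" : (N/NP)/S
      [3,4] "a" : NP/S
  [4,5] "plan" : S\N

[0,1] (N/(N/S))/PP  lex  "which"
[1,2] PP  lex  "cat"
[0,2] N/(N/S)  >  k=1
[2,3] (N/NP)/S  lex  "dog"
[3,4] NP/S  lex  "a"
[2,4] N/S  >S  k=3
[0,4] N  >  k=2
[4,5] S\N  lex  "plan"
[0,5] S  <  k=4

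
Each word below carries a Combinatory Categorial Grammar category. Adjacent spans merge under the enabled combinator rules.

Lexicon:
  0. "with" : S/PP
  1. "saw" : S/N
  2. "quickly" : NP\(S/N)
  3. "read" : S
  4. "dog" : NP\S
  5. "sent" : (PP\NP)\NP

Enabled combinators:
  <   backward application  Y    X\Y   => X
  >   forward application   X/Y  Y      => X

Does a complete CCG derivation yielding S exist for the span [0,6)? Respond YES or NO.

YES

[0,6] S   >
  [0,1] "with" : S/PP
  [1,6] PP   <
    [1,3] NP   <
      [1,2] "saw" : S/N
      [2,3] "quickly" : NP\(S/N)
    [3,6] PP\NP   <
      [3,5] NP   <
        [3,4] "read" : S
        [4,5] "dog" : NP\S
      [5,6] "sent" : (PP\NP)\NP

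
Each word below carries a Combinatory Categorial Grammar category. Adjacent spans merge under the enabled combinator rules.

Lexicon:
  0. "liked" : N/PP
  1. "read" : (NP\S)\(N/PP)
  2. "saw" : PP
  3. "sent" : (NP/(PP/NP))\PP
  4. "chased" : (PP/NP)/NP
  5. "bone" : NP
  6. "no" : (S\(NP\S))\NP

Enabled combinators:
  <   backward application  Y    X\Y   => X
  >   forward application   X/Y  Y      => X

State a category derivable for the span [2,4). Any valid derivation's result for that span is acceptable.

[0,7] S   <
  [0,2] NP\S   <
    [0,1] "liked" : N/PP
    [1,2] "read" : (NP\S)\(N/PP)
  [2,7] S\(NP\S)   <
    [2,6] NP   >
      [2,4] NP/(PP/NP)   <
        [2,3] "saw" : PP
        [3,4] "sent" : (NP/(PP/NP))\PP
      [4,6] PP/NP   >
        [4,5] "chased" : (PP/NP)/NP
        [5,6] "bone" : NP
    [6,7] "no" : (S\(NP\S))\NP

NP/(PP/NP)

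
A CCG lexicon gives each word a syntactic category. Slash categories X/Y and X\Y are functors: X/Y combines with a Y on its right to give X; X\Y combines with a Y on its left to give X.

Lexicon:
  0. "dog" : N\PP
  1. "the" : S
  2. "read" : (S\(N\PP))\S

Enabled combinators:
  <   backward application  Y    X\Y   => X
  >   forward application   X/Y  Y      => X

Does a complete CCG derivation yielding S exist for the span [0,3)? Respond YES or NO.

YES

[0,3] S   <
  [0,1] "dog" : N\PP
  [1,3] S\(N\PP)   <
    [1,2] "the" : S
    [2,3] "read" : (S\(N\PP))\S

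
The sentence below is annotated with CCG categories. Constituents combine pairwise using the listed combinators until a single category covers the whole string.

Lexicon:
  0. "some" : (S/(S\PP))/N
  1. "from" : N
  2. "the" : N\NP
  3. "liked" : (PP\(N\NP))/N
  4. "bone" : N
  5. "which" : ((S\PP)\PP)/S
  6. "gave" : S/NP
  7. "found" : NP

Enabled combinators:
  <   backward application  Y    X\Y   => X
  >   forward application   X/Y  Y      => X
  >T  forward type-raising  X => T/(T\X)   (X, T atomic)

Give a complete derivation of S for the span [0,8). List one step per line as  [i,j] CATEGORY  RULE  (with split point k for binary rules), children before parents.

[0,1] (S/(S\PP))/N  lex  "some"
[1,2] N  lex  "from"
[0,2] S/(S\PP)  >  k=1
[2,3] N\NP  lex  "the"
[3,4] (PP\(N\NP))/N  lex  "liked"
[4,5] N  lex  "bone"
[3,5] PP\(N\NP)  >  k=4
[2,5] PP  <  k=3
[5,6] ((S\PP)\PP)/S  lex  "which"
[6,7] S/NP  lex  "gave"
[7,8] NP  lex  "found"
[6,8] S  >  k=7
[5,8] (S\PP)\PP  >  k=6
[2,8] S\PP  <  k=5
[0,8] S  >  k=2

[0,8] S   >
  [0,2] S/(S\PP)   >
    [0,1] "some" : (S/(S\PP))/N
    [1,2] "from" : N
  [2,8] S\PP   <
    [2,5] PP   <
      [2,3] "the" : N\NP
      [3,5] PP\(N\NP)   >
        [3,4] "liked" : (PP\(N\NP))/N
        [4,5] "bone" : N
    [5,8] (S\PP)\PP   >
      [5,6] "which" : ((S\PP)\PP)/S
      [6,8] S   >
        [6,7] "gave" : S/NP
        [7,8] "found" : NP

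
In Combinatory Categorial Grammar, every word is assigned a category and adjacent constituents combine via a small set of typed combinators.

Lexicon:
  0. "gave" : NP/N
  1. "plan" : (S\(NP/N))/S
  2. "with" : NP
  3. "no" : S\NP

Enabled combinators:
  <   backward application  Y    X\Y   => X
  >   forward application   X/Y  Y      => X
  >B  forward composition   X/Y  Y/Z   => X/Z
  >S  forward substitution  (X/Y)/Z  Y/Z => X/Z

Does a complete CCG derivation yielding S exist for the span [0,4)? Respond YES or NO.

[0,4] S   <
  [0,1] "gave" : NP/N
  [1,4] S\(NP/N)   >
    [1,2] "plan" : (S\(NP/N))/S
    [2,4] S   <
      [2,3] "with" : NP
      [3,4] "no" : S\NP

YES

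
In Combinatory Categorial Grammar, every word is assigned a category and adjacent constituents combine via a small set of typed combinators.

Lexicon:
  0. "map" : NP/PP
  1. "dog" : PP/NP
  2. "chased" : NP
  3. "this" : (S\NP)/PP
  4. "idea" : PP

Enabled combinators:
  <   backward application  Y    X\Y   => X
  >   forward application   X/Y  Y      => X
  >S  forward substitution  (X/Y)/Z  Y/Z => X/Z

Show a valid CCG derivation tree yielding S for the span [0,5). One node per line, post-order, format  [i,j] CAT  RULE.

[0,5] S   <
  [0,3] NP   >
    [0,1] "map" : NP/PP
    [1,3] PP   >
      [1,2] "dog" : PP/NP
      [2,3] "chased" : NP
  [3,5] S\NP   >
    [3,4] "this" : (S\NP)/PP
    [4,5] "idea" : PP

[0,1] NP/PP  lex  "map"
[1,2] PP/NP  lex  "dog"
[2,3] NP  lex  "chased"
[1,3] PP  >  k=2
[0,3] NP  >  k=1
[3,4] (S\NP)/PP  lex  "this"
[4,5] PP  lex  "idea"
[3,5] S\NP  >  k=4
[0,5] S  <  k=3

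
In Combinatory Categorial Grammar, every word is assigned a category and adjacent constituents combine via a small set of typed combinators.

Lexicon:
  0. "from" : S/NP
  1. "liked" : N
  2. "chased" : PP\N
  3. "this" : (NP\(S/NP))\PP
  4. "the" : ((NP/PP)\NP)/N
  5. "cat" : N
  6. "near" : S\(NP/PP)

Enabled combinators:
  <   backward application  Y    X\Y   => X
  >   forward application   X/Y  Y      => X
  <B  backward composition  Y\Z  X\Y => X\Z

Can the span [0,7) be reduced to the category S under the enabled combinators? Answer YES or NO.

[0,7] S   <
  [0,4] NP   <
    [0,1] "from" : S/NP
    [1,4] NP\(S/NP)   <
      [1,3] PP   <
        [1,2] "liked" : N
        [2,3] "chased" : PP\N
      [3,4] "this" : (NP\(S/NP))\PP
  [4,7] S\NP   <B
    [4,6] (NP/PP)\NP   >
      [4,5] "the" : ((NP/PP)\NP)/N
      [5,6] "cat" : N
    [6,7] "near" : S\(NP/PP)

YES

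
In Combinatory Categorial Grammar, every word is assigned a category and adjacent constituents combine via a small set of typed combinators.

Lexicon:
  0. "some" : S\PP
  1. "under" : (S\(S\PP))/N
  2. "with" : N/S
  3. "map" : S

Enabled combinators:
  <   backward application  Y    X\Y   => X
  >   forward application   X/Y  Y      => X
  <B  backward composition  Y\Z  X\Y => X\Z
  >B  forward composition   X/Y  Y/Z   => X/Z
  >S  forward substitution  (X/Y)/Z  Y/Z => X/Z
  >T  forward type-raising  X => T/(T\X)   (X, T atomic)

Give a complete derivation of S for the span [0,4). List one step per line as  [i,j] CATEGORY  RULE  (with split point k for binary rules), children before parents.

[0,1] S\PP  lex  "some"
[1,2] (S\(S\PP))/N  lex  "under"
[2,3] N/S  lex  "with"
[3,4] S  lex  "map"
[2,4] N  >  k=3
[1,4] S\(S\PP)  >  k=2
[0,4] S  <  k=1

[0,4] S   <
  [0,1] "some" : S\PP
  [1,4] S\(S\PP)   >
    [1,2] "under" : (S\(S\PP))/N
    [2,4] N   >
      [2,3] "with" : N/S
      [3,4] "map" : S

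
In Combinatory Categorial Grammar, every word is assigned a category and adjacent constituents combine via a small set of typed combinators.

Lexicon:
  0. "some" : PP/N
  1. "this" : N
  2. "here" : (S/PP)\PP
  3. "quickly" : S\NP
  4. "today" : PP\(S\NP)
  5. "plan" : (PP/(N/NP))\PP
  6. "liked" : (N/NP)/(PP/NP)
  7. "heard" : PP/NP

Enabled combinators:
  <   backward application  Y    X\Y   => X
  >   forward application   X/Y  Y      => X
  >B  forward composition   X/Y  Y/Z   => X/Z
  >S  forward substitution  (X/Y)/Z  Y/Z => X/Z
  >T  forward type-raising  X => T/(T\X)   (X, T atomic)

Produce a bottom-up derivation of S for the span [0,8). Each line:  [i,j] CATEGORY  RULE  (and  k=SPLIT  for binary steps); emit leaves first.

[0,1] PP/N  lex  "some"
[1,2] N  lex  "this"
[0,2] PP  >  k=1
[2,3] (S/PP)\PP  lex  "here"
[0,3] S/PP  <  k=2
[3,4] S\NP  lex  "quickly"
[4,5] PP\(S\NP)  lex  "today"
[3,5] PP  <  k=4
[5,6] (PP/(N/NP))\PP  lex  "plan"
[3,6] PP/(N/NP)  <  k=5
[6,7] (N/NP)/(PP/NP)  lex  "liked"
[7,8] PP/NP  lex  "heard"
[6,8] N/NP  >  k=7
[3,8] PP  >  k=6
[0,8] S  >  k=3

[0,8] S   >
  [0,3] S/PP   <
    [0,2] PP   >
      [0,1] "some" : PP/N
      [1,2] "this" : N
    [2,3] "here" : (S/PP)\PP
  [3,8] PP   >
    [3,6] PP/(N/NP)   <
      [3,5] PP   <
        [3,4] "quickly" : S\NP
        [4,5] "today" : PP\(S\NP)
      [5,6] "plan" : (PP/(N/NP))\PP
    [6,8] N/NP   >
      [6,7] "liked" : (N/NP)/(PP/NP)
      [7,8] "heard" : PP/NP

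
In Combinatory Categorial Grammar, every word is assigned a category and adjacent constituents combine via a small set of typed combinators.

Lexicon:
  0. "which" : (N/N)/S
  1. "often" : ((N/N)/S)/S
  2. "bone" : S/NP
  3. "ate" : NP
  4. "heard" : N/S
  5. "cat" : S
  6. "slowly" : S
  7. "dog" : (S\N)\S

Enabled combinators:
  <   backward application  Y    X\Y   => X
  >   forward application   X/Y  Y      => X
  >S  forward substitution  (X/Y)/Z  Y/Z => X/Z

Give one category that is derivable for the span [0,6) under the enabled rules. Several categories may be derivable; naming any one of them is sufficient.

N

[0,8] S   <
  [0,6] N   >
    [0,5] N/S   >S
      [0,1] "which" : (N/N)/S
      [1,5] N/S   >S
        [1,4] (N/N)/S   >
          [1,2] "often" : ((N/N)/S)/S
          [2,4] S   >
            [2,3] "bone" : S/NP
            [3,4] "ate" : NP
        [4,5] "heard" : N/S
    [5,6] "cat" : S
  [6,8] S\N   <
    [6,7] "slowly" : S
    [7,8] "dog" : (S\N)\S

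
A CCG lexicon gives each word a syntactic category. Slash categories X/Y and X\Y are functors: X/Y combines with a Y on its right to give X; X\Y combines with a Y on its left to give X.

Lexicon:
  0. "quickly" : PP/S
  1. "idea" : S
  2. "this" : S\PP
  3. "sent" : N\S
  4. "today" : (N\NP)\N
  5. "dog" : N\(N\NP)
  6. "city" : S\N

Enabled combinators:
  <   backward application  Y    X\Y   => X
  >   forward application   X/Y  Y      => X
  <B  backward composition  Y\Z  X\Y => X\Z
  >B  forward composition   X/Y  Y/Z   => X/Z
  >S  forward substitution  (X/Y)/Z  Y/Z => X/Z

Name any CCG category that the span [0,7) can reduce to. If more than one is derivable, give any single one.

[0,7] S   <
  [0,6] N   <
    [0,5] N\NP   <
      [0,4] N   <
        [0,2] PP   >
          [0,1] "quickly" : PP/S
          [1,2] "idea" : S
        [2,4] N\PP   <B
          [2,3] "this" : S\PP
          [3,4] "sent" : N\S
      [4,5] "today" : (N\NP)\N
    [5,6] "dog" : N\(N\NP)
  [6,7] "city" : S\N

S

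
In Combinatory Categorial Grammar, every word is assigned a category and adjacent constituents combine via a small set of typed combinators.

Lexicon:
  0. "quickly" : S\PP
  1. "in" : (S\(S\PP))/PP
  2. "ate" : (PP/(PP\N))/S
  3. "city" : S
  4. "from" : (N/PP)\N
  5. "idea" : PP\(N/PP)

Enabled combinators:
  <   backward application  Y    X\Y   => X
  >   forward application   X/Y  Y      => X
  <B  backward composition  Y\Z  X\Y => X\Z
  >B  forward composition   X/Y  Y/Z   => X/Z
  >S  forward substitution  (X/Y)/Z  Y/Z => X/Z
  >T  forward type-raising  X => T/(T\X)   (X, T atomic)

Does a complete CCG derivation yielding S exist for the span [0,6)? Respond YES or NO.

YES

[0,6] S   <
  [0,1] "quickly" : S\PP
  [1,6] S\(S\PP)   >
    [1,2] "in" : (S\(S\PP))/PP
    [2,6] PP   >
      [2,4] PP/(PP\N)   >
        [2,3] "ate" : (PP/(PP\N))/S
        [3,4] "city" : S
      [4,6] PP\N   <B
        [4,5] "from" : (N/PP)\N
        [5,6] "idea" : PP\(N/PP)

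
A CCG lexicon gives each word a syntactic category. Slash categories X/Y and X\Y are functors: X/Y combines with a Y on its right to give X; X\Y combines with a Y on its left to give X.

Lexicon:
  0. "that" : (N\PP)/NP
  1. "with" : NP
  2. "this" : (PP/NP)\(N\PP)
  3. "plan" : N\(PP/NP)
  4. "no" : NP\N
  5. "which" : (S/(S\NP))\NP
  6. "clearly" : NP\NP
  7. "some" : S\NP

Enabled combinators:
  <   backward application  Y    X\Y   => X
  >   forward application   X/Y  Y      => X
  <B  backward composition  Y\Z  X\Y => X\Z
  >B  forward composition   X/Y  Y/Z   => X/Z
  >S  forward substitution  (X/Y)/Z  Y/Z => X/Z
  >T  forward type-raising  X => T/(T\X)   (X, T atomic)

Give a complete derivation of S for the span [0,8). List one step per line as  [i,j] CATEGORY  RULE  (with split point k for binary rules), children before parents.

[0,1] (N\PP)/NP  lex  "that"
[1,2] NP  lex  "with"
[0,2] N\PP  >  k=1
[2,3] (PP/NP)\(N\PP)  lex  "this"
[0,3] PP/NP  <  k=2
[3,4] N\(PP/NP)  lex  "plan"
[0,4] N  <  k=3
[4,5] NP\N  lex  "no"
[0,5] NP  <  k=4
[5,6] (S/(S\NP))\NP  lex  "which"
[0,6] S/(S\NP)  <  k=5
[6,7] NP\NP  lex  "clearly"
[7,8] S\NP  lex  "some"
[6,8] S\NP  <B  k=7
[0,8] S  >  k=6

[0,8] S   >
  [0,6] S/(S\NP)   <
    [0,5] NP   <
      [0,4] N   <
        [0,3] PP/NP   <
          [0,2] N\PP   >
            [0,1] "that" : (N\PP)/NP
            [1,2] "with" : NP
          [2,3] "this" : (PP/NP)\(N\PP)
        [3,4] "plan" : N\(PP/NP)
      [4,5] "no" : NP\N
    [5,6] "which" : (S/(S\NP))\NP
  [6,8] S\NP   <B
    [6,7] "clearly" : NP\NP
    [7,8] "some" : S\NP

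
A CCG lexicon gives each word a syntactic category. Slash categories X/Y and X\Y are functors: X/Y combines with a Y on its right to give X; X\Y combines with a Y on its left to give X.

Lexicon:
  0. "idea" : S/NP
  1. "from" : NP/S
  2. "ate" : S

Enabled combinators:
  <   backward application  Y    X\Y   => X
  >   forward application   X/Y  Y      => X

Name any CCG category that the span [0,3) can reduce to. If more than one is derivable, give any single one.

S

[0,3] S   >
  [0,1] "idea" : S/NP
  [1,3] NP   >
    [1,2] "from" : NP/S
    [2,3] "ate" : S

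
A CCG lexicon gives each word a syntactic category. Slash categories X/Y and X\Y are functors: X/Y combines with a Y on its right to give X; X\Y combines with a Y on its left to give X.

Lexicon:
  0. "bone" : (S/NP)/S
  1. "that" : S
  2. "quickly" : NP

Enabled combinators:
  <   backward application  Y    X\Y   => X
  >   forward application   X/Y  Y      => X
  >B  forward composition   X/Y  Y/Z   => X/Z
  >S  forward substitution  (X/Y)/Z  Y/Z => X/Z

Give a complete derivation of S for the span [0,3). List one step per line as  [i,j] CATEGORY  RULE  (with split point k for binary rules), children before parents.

[0,1] (S/NP)/S  lex  "bone"
[1,2] S  lex  "that"
[0,2] S/NP  >  k=1
[2,3] NP  lex  "quickly"
[0,3] S  >  k=2

[0,3] S   >
  [0,2] S/NP   >
    [0,1] "bone" : (S/NP)/S
    [1,2] "that" : S
  [2,3] "quickly" : NP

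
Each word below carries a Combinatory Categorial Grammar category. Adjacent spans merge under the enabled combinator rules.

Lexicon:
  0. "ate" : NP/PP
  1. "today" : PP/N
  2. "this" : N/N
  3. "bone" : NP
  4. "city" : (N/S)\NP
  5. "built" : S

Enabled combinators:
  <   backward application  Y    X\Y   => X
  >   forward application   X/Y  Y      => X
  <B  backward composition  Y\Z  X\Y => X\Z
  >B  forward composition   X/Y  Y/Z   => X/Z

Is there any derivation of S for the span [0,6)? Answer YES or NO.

NO

NP/PP PP/N N/N NP (N/S)\NP S
CKY chart[0,6] = {NP}; S ∉ chart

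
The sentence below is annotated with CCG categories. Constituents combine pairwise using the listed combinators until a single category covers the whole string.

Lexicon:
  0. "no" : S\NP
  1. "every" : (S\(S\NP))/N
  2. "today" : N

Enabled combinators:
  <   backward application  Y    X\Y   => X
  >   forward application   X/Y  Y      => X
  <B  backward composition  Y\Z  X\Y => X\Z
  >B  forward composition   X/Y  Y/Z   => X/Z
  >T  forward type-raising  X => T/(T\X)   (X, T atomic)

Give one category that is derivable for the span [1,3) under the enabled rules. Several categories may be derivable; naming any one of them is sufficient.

[0,3] S   <
  [0,1] "no" : S\NP
  [1,3] S\(S\NP)   >
    [1,2] "every" : (S\(S\NP))/N
    [2,3] "today" : N

S\(S\NP)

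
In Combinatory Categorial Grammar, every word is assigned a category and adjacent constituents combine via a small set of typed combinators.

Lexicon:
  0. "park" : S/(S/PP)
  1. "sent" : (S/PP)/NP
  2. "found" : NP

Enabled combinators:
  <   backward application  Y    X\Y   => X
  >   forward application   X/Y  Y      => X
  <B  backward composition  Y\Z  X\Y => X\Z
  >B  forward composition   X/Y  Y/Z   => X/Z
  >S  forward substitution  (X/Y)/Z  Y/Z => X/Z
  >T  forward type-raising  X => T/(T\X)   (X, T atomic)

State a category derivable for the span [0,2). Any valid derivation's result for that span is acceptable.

S/NP

[0,3] S   >
  [0,2] S/NP   >B
    [0,1] "park" : S/(S/PP)
    [1,2] "sent" : (S/PP)/NP
  [2,3] "found" : NP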